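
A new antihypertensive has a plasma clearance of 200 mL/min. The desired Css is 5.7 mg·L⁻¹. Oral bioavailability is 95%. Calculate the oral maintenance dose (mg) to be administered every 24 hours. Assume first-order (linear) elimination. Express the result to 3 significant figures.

1730 mg

CL = 200 mL/min × 60/1000 = 12.00 L/h
D = CL × Css × τ / F = 12.00 × 5.7 × 24 / 0.95 = 1728 mg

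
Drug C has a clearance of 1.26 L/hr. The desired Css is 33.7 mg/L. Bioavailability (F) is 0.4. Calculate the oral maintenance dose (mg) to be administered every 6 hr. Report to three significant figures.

637 mg

D = CL × Css × τ / F = 1.260 × 33.7 × 6 / 0.4 = 636.9 mg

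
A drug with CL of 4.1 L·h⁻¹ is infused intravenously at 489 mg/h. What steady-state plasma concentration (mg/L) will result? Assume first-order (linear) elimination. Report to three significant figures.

Css = rate / CL = 489 / 4.100 = 119.3 mg/L

119 mg/L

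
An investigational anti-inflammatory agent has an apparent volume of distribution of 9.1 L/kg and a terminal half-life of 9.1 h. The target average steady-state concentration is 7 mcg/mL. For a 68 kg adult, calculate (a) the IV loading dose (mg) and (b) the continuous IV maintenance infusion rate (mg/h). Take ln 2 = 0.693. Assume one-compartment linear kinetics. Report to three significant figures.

(a) 4330 mg; (b) 330 mg/h

Vd = 9.1 L/kg × 68 kg = 618.8 L
LD = Vd × C = 618.8 × 7 = 4332 mg
CL = 0.693 × Vd / t½ = 0.693 × 618.8 / 9.1 = 47.12 L/h
Infusion rate = CL × Css = 47.12 × 7 = 329.8 mg/h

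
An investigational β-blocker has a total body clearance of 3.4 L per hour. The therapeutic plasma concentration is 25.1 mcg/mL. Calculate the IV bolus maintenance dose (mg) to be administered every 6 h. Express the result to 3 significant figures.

D = CL × Css × τ = 3.400 × 25.1 × 6 = 512.0 mg

512 mg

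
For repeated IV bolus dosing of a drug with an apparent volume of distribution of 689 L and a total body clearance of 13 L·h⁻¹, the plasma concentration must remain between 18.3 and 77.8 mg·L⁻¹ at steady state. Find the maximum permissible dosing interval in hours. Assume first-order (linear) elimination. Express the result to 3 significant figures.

k = CL / Vd = 13.00 / 689.0 = 0.01887 h⁻¹
Between IV bolus doses, concentration decays as C = C₀·e^(−kτ), so C_peak/C_trough = e^(kτ).
τ_max = ln(C_peak/C_trough) / k = ln(77.8/18.3) / 0.01887 = 1.447 / 0.01887 = 76.68 h

76.7 h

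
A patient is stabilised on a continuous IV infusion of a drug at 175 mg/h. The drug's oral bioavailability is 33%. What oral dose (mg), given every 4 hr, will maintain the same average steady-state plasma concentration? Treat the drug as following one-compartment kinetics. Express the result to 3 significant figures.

To maintain the same Css, the systemic dosing rate must be unchanged: F·D/τ = infusion rate.
D = rate × τ / F = 175 × 4 / 0.33 = 2121 mg

2120 mg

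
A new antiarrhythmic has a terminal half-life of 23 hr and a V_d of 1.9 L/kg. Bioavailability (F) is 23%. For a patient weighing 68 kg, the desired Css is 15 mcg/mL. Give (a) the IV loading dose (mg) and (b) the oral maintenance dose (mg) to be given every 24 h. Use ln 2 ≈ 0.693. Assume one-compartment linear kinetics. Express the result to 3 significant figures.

Vd(total) = 68 kg × 1.9 L/kg = 129.2 L
LD = Vd × C = 129.2 × 15 = 1938 mg
CL = 0.693 × Vd / t½ = 0.693 × 129.2 / 23 = 3.893 L/h
D = CL × Css × τ / F = 3.893 × 15 × 24 / 0.23 = 6093 mg

(a) 1940 mg; (b) 6090 mg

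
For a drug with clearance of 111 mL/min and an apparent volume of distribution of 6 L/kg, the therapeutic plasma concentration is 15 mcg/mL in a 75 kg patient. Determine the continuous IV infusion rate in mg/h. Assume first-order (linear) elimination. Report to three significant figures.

99.9 mg/h

Convert clearance: 111 mL/min × 60 min/h ÷ 1000 mL/L = 6.660 L/h
Vd does not affect the maintenance rate; only clearance governs steady-state input.
Infusion rate = CL · Css = 6.660 L/h × 15 mg/L = 99.90 mg/h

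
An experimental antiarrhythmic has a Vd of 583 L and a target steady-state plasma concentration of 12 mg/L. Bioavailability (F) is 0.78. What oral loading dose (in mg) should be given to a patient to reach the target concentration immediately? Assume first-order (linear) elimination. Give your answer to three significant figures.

The loading dose fills Vd to the target concentration.
LD = Vd × C / F = 583.0 × 12.00 / 0.78 = 8969 mg

8970 mg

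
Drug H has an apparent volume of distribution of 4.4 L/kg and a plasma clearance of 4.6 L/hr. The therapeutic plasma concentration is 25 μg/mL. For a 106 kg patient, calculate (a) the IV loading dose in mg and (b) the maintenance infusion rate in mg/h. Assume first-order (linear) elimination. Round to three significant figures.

(a) 11700 mg; (b) 115 mg/h

Vd(total) = 106 kg × 4.4 L/kg = 466.4 L
Loading dose = Vd × C = 466.4 × 25 = 11660 mg
Infusion rate = 4.600 L/h × 25 mg/L = 115.0 mg/h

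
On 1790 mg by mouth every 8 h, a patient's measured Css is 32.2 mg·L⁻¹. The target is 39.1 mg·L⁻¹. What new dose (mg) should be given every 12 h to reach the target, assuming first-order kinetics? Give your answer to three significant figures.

With linear kinetics, Css is proportional to dose rate (D/τ) at fixed clearance.
D₂ = D₁ × (Css,target / Css,current) × (τ₂/τ₁) = 1790 × (39.1/32.2) × (12/8) = 3260 mg

3260 mg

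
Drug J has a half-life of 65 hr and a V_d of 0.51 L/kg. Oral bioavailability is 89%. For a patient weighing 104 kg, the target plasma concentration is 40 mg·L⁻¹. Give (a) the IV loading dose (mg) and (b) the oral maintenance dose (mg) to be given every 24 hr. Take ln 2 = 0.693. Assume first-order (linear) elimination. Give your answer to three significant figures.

(a) 2120 mg; (b) 610 mg

Vd = 0.51 L/kg × 104 kg = 53.04 L
LD = Vd × C = 53.04 × 40 = 2122 mg
CL = 0.693 × Vd / t½ = 0.693 × 53.04 / 65 = 0.5655 L/h
D = CL × Css × τ / F = 0.5655 × 40 × 24 / 0.89 = 610.0 mg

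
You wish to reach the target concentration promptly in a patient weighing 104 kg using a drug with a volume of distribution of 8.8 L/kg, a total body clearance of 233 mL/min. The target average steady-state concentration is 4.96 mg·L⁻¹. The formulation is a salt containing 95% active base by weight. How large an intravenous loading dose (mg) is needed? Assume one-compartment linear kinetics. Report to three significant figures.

Total Vd = 8.8 × 104 = 915.2 L
LD = Vd × C / S = 915.2 × 4.960 / 0.95 = 4778 mg

4780 mg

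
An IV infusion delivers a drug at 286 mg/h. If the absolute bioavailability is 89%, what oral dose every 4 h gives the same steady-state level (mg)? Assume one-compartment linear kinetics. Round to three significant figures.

1290 mg

To maintain the same Css, the systemic dosing rate must be unchanged: F·D/τ = infusion rate.
D = rate × τ / F = 286 × 4 / 0.89 = 1285 mg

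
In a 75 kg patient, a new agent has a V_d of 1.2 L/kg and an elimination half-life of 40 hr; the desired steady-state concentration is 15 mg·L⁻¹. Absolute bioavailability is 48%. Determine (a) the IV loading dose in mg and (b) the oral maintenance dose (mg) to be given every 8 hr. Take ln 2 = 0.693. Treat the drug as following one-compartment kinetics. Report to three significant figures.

Vd(total) = 75 kg × 1.2 L/kg = 90.00 L
LD = Vd × C = 90.00 × 15 = 1350 mg
CL = 0.693 × Vd / t½ = 0.693 × 90.00 / 40 = 1.559 L/h
D = CL × Css × τ / F = 1.559 × 15 × 8 / 0.48 = 389.8 mg

(a) 1350 mg; (b) 390 mg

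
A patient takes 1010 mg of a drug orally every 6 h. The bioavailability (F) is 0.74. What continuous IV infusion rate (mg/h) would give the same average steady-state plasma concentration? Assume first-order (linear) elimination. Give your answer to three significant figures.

Equivalent systemic input: infusion rate = F·D/τ.
Rate = 0.74 × 1010 / 6 = 124.6 mg/h

125 mg/h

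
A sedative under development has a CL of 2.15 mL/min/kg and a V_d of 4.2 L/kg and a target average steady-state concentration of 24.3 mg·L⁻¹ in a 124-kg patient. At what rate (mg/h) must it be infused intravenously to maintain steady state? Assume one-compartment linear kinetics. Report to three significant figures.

389 mg/h

CL = 2.15 mL/min/kg × 124 kg = 266.6 mL/min = 266.6 × 60/1000 = 16.00 L/h
At steady state, infusion rate equals elimination rate: rate in = CL × Css.
Infusion rate = CL · Css = 16.00 L/h × 24.3 mg/L = 388.8 mg/h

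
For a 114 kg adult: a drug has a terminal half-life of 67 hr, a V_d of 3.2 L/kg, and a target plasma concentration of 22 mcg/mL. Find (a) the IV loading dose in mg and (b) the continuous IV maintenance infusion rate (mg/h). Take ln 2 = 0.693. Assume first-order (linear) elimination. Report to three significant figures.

Vd = 3.2 L/kg × 114 kg = 364.8 L
LD = Vd × C = 364.8 × 22 = 8026 mg
CL = 0.693 × Vd / t½ = 0.693 × 364.8 / 67 = 3.773 L/h
Infusion rate = CL × Css = 3.773 × 22 = 83.01 mg/h

(a) 8030 mg; (b) 83.0 mg/h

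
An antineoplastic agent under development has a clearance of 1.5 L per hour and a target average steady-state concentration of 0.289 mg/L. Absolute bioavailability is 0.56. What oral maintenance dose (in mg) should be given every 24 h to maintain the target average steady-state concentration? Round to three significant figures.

D = CL × Css × τ / F = 1.500 × 0.289 × 24 / 0.56 = 18.58 mg

18.6 mg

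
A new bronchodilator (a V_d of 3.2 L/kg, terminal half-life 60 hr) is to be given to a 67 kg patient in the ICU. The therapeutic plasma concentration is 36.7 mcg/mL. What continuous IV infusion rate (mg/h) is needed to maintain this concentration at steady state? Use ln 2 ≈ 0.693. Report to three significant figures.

Total Vd = 3.2 × 67 = 214.4 L
CL = ln 2 · Vd / t½ = 0.693 × 214.4 / 60 = 2.476 L/h
Infusion rate = CL × Css = 2.476 × 36.7 = 90.87 mg/h

90.9 mg/h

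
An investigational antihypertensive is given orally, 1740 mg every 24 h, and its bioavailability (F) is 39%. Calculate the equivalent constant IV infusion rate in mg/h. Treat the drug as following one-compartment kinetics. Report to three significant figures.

28.3 mg/h

Equivalent systemic input: infusion rate = F·D/τ.
Rate = 0.39 × 1740 / 24 = 28.28 mg/h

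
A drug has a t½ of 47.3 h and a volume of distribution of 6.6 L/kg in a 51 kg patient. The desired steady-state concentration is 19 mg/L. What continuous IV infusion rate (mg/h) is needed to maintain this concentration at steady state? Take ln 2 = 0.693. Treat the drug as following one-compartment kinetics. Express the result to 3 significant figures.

93.7 mg/h

Vd = 6.6 L/kg × 51 kg = 336.6 L
CL = ln 2 · Vd / t½ = 0.693 × 336.6 / 47.3 = 4.932 L/h
Infusion rate = CL × Css = 4.932 × 19 = 93.71 mg/h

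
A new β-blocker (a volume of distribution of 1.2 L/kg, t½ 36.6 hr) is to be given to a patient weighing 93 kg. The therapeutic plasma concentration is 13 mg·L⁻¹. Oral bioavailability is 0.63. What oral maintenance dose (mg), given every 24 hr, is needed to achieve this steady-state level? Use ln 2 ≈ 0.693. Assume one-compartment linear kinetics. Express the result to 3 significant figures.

Vd = 1.2 L/kg × 93 kg = 111.6 L
k = 0.693/36.6 = 0.01893 h⁻¹, so CL = k·Vd = 0.01893 × 111.6 = 2.113 L/h
D = CL × Css × τ / F = 2.113 × 13 × 24 / 0.63 = 1046 mg

1050 mg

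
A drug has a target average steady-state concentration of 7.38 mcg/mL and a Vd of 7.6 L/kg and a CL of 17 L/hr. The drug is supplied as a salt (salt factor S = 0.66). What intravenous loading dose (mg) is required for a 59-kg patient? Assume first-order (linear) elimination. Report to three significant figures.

5010 mg

Vd = 7.6 L/kg × 59 kg = 448.4 L
LD = Vd × C / S = 448.4 × 7.380 / 0.66 = 5014 mg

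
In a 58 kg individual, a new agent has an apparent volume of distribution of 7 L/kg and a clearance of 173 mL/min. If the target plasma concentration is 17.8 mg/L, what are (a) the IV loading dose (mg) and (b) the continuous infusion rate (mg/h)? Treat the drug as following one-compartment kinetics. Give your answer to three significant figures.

Vd = 7 L/kg × 58 kg = 406.0 L
Loading: fill Vd to C_target → 406.0 L × 17.8 mg/L = 7227 mg
Convert clearance: 173 mL/min × 60 min/h ÷ 1000 mL/L = 10.38 L/h
Maintenance infusion rate = CL × Css = 10.38 × 17.8 = 184.8 mg/h

(a) 7230 mg; (b) 185 mg/h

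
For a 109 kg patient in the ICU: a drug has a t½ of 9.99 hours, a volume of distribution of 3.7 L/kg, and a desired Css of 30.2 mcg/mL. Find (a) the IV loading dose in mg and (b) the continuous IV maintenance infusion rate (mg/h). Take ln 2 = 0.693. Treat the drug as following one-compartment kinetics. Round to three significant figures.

Vd = 3.7 L/kg × 109 kg = 403.3 L
LD = Vd × C = 403.3 × 30.2 = 12180 mg
CL = 0.693 × Vd / t½ = 0.693 × 403.3 / 9.99 = 27.98 L/h
Infusion rate = CL × Css = 27.98 × 30.2 = 845.0 mg/h

(a) 12200 mg; (b) 845 mg/h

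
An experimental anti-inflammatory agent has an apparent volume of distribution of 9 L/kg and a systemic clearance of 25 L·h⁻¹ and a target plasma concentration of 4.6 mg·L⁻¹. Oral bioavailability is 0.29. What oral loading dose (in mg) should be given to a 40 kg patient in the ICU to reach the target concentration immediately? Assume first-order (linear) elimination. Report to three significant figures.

Vd = 9 L/kg × 40 kg = 360.0 L
LD = Vd × C / F = 360.0 × 4.600 / 0.29 = 5710 mg

5710 mg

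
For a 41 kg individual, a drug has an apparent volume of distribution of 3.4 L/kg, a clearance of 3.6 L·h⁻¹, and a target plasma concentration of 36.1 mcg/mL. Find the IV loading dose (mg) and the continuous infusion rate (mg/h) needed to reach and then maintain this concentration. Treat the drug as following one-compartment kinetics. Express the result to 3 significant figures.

Total Vd = 3.4 × 41 = 139.4 L
Loading: fill Vd to C_target → 139.4 L × 36.1 mg/L = 5032 mg
Maintenance infusion rate = CL × Css = 3.600 × 36.1 = 130.0 mg/h

(a) 5030 mg; (b) 130 mg/h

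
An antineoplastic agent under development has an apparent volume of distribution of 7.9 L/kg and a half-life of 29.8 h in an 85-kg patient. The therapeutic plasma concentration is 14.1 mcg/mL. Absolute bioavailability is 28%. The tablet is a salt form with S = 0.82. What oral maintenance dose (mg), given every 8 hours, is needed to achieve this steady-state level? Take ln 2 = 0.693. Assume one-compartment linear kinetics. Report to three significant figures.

7670 mg

Vd(total) = 85 kg × 7.9 L/kg = 671.5 L
CL = ln 2 · Vd / t½ = 0.693 × 671.5 / 29.8 = 15.62 L/h
D = CL × Css × τ / F / S = 15.62 × 14.1 × 8 / 0.28 / 0.82 = 7674 mg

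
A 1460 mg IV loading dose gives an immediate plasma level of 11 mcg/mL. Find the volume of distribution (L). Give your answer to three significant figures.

Immediately after an IV bolus, C₀ = Dose / Vd, so Vd = Dose / C₀.
Vd = 1460 / 11 = 132.7 L

133 L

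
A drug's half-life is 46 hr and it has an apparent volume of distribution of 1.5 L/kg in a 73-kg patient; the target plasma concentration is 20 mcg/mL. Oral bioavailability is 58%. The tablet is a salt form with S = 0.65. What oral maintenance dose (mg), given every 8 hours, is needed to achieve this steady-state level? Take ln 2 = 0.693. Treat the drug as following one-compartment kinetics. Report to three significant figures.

700 mg

Vd = 1.5 L/kg × 73 kg = 109.5 L
CL = 0.693 × Vd / t½ = 0.693 × 109.5 / 46 = 1.650 L/h
D = CL × Css × τ / F / S = 1.650 × 20 × 8 / 0.58 / 0.65 = 700.3 mg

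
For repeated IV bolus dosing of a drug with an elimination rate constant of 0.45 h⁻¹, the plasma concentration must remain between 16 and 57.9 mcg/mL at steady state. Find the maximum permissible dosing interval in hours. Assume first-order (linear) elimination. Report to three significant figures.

2.86 h

Between IV bolus doses, concentration decays as C = C₀·e^(−kτ), so C_peak/C_trough = e^(kτ).
τ_max = ln(C_peak/C_trough) / k = ln(57.9/16) / 0.4500 = 1.286 / 0.4500 = 2.858 h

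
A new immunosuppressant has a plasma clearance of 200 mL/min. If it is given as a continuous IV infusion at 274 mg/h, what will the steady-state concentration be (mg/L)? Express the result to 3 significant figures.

CL = 200 mL/min × 60/1000 = 12.00 L/h
Css = rate / CL = 274 / 12.00 = 22.83 mg/L

22.8 mg/L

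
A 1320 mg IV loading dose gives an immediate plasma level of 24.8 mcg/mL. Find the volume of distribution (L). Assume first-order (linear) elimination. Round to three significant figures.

Immediately after an IV bolus, C₀ = Dose / Vd, so Vd = Dose / C₀.
Vd = 1320 / 24.8 = 53.23 L

53.2 L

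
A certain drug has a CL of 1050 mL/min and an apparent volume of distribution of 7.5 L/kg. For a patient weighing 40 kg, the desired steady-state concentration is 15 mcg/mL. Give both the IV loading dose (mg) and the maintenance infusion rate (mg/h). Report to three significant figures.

Vd(total) = 40 kg × 7.5 L/kg = 300.0 L
Loading: fill Vd to C_target → 300.0 L × 15 mg/L = 4500 mg
CL = 1050 mL/min = 1050 × 0.06 = 63.00 L/h
Infusion rate = 63.00 L/h × 15 mg/L = 945.0 mg/h

(a) 4500 mg; (b) 945 mg/h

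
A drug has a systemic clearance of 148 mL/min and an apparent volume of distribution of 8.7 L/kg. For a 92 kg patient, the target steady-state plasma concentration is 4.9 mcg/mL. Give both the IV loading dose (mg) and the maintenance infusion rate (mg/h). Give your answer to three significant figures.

Vd = 8.7 L/kg × 92 kg = 800.4 L
Loading: fill Vd to C_target → 800.4 L × 4.9 mg/L = 3922 mg
Convert clearance: 148 mL/min × 60 min/h ÷ 1000 mL/L = 8.880 L/h
Maintenance: replace elimination → rate = CL × Css = 8.880 × 4.9 = 43.51 mg/h

(a) 3920 mg; (b) 43.5 mg/h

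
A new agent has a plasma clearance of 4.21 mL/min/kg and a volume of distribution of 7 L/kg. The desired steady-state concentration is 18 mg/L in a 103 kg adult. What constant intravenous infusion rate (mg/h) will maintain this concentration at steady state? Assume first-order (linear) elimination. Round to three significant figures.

CL = 4.21 mL/min/kg × 103 kg = 433.6 mL/min = 433.6 × 60/1000 = 26.02 L/h
Infusion rate = CL · Css = 26.02 L/h × 18 mg/L = 468.4 mg/h

468 mg/h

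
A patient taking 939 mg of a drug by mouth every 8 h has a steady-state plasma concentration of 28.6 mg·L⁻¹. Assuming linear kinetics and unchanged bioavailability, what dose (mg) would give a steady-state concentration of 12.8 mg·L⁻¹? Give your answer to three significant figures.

420 mg

For first-order elimination, Css ∝ F·D/(CL·τ); F and CL are unchanged, so Css ∝ D/τ.
D₂ = D₁ × (Css,target / Css,current) = 939 × 12.8/28.6 = 420.3 mg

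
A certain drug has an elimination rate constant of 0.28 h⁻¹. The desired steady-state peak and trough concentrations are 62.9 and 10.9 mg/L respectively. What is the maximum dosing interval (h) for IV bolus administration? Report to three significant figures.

Between IV bolus doses, concentration decays as C = C₀·e^(−kτ), so C_peak/C_trough = e^(kτ).
τ_max = ln(C_peak/C_trough) / k = ln(62.9/10.9) / 0.2800 = 1.753 / 0.2800 = 6.261 h

6.26 h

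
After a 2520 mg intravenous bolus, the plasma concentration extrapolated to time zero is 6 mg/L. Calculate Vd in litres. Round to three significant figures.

Immediately after an IV bolus, C₀ = Dose / Vd, so Vd = Dose / C₀.
Vd = 2520 / 6 = 420.0 L

420 L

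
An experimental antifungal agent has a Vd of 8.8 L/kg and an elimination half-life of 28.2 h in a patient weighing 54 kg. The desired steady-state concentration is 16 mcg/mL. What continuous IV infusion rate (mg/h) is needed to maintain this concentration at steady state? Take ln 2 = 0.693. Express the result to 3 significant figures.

Vd(total) = 54 kg × 8.8 L/kg = 475.2 L
CL = ln 2 · Vd / t½ = 0.693 × 475.2 / 28.2 = 11.68 L/h
Infusion rate = CL × Css = 11.68 × 16 = 186.9 mg/h

187 mg/h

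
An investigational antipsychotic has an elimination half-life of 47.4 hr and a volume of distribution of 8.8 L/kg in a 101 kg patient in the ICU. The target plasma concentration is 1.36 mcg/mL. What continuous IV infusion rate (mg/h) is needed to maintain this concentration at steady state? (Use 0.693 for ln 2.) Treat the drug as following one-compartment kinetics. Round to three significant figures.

17.7 mg/h

Total Vd = 8.8 × 101 = 888.8 L
k = 0.693/47.4 = 0.01462 h⁻¹, so CL = k·Vd = 0.01462 × 888.8 = 12.99 L/h
Infusion rate = CL × Css = 12.99 × 1.36 = 17.67 mg/h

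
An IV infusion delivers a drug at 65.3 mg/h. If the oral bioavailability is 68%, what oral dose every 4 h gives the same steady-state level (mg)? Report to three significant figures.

384 mg

To maintain the same Css, the systemic dosing rate must be unchanged: F·D/τ = infusion rate.
D = rate × τ / F = 65.3 × 4 / 0.68 = 384.1 mg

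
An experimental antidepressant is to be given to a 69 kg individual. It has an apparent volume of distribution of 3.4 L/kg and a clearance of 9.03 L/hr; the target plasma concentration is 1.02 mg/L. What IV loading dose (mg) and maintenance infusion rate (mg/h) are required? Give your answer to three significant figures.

Vd(total) = 69 kg × 3.4 L/kg = 234.6 L
Loading dose = Vd × C = 234.6 × 1.02 = 239.3 mg
Maintenance infusion rate = CL × Css = 9.030 × 1.02 = 9.211 mg/h

(a) 239 mg; (b) 9.21 mg/h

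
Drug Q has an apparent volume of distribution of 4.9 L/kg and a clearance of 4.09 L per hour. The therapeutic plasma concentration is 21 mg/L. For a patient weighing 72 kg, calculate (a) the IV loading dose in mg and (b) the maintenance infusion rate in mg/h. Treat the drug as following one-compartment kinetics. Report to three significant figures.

Total Vd = 4.9 × 72 = 352.8 L
Loading dose = Vd × C = 352.8 × 21 = 7409 mg
Maintenance infusion rate = CL × Css = 4.090 × 21 = 85.89 mg/h

(a) 7410 mg; (b) 85.9 mg/h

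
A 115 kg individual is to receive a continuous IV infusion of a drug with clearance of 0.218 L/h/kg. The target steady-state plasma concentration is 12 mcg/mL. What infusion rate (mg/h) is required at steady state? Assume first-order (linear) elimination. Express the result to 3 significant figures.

301 mg/h

CL = 0.218 L/h/kg × 115 kg = 25.07 L/h
R₀ = 25.07 × 12 = 300.8 mg/h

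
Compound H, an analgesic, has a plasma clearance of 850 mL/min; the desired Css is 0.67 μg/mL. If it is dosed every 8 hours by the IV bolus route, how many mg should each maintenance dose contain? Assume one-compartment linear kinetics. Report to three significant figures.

273 mg

CL = 850 mL/min × 60/1000 = 51.00 L/h
At steady state, dose per interval replaces the amount cleared in that interval: D/τ = CL·Css.
D = CL × Css × τ = 51.00 × 0.67 × 8 = 273.4 mg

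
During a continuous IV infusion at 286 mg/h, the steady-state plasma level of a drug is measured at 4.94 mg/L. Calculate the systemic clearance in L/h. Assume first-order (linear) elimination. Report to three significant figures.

57.9 L/h

At steady state, infusion rate = CL × Css, so CL = rate / Css.
CL = 286 / 4.94 = 57.89 L/h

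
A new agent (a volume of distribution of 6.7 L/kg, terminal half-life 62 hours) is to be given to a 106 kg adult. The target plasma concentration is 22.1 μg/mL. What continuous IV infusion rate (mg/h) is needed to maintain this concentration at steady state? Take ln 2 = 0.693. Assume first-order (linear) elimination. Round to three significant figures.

Vd = 6.7 L/kg × 106 kg = 710.2 L
CL = ln 2 · Vd / t½ = 0.693 × 710.2 / 62 = 7.938 L/h
Infusion rate = CL × Css = 7.938 × 22.1 = 175.4 mg/h

175 mg/h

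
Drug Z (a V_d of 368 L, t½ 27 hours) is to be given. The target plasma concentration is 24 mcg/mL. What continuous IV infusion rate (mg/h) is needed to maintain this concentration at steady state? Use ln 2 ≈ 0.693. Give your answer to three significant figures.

k = 0.693/27 = 0.02567 h⁻¹, so CL = k·Vd = 0.02567 × 368.0 = 9.447 L/h
Infusion rate = CL × Css = 9.447 × 24 = 226.7 mg/h

227 mg/h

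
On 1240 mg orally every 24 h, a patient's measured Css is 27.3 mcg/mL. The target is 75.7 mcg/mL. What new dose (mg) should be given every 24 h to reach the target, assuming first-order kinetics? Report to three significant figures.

For first-order elimination, Css ∝ F·D/(CL·τ); F and CL are unchanged, so Css ∝ D/τ.
D₂ = D₁ × (Css,target / Css,current) = 1240 × 75.7/27.3 = 3438 mg

3440 mg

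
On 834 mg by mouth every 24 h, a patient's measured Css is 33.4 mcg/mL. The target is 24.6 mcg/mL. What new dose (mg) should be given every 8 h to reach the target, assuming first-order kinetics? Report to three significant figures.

With linear kinetics, Css is proportional to dose rate (D/τ) at fixed clearance.
D₂ = D₁ × (Css,target / Css,current) × (τ₂/τ₁) = 834 × (24.6/33.4) × (8/24) = 204.8 mg

205 mg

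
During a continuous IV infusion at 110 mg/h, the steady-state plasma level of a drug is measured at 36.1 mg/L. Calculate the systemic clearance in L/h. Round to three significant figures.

3.05 L/h

At steady state, infusion rate = CL × Css, so CL = rate / Css.
CL = 110 / 36.1 = 3.047 L/h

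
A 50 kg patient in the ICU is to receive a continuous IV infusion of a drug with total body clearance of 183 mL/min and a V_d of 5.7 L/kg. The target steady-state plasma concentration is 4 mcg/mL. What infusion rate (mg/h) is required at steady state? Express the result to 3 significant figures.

Convert clearance: 183 mL/min × 60 min/h ÷ 1000 mL/L = 10.98 L/h
Rate = CL × Css = 10.98 × 4 = 43.92 mg/h

43.9 mg/h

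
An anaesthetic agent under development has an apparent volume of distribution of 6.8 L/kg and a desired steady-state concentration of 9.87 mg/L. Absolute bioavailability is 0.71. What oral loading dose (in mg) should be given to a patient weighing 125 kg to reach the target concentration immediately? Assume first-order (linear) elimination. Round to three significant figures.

Vd(total) = 125 kg × 6.8 L/kg = 850.0 L
LD = Vd × C / F = 850.0 × 9.870 / 0.71 = 11820 mg

11800 mg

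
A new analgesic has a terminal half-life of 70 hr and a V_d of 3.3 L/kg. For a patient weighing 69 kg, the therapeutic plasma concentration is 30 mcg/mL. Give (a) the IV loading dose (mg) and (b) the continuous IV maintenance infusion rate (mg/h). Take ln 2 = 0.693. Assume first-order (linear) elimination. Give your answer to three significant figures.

(a) 6830 mg; (b) 67.6 mg/h

Vd(total) = 69 kg × 3.3 L/kg = 227.7 L
LD = Vd × C = 227.7 × 30 = 6831 mg
CL = 0.693 × Vd / t½ = 0.693 × 227.7 / 70 = 2.254 L/h
Infusion rate = CL × Css = 2.254 × 30 = 67.62 mg/h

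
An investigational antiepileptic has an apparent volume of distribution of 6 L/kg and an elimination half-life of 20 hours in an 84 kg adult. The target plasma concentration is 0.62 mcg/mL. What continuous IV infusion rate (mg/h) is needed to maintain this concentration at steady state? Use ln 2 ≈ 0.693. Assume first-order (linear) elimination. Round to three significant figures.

10.8 mg/h

Total Vd = 6 × 84 = 504.0 L
CL = 0.693 × Vd / t½ = 0.693 × 504.0 / 20 = 17.46 L/h
Infusion rate = CL × Css = 17.46 × 0.62 = 10.83 mg/h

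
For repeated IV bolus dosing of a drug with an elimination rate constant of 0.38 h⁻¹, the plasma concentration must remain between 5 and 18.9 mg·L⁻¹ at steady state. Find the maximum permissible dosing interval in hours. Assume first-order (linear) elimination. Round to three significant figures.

Between IV bolus doses, concentration decays as C = C₀·e^(−kτ), so C_peak/C_trough = e^(kτ).
τ_max = ln(C_peak/C_trough) / k = ln(18.9/5) / 0.3800 = 1.330 / 0.3800 = 3.500 h

3.50 h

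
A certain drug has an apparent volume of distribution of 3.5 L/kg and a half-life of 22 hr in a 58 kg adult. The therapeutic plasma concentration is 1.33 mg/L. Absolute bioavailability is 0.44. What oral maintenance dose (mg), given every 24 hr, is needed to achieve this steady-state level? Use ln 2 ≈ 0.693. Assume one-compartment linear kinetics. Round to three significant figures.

464 mg

Total Vd = 3.5 × 58 = 203.0 L
CL = 0.693 × Vd / t½ = 0.693 × 203.0 / 22 = 6.395 L/h
D = CL × Css × τ / F = 6.395 × 1.33 × 24 / 0.44 = 463.9 mg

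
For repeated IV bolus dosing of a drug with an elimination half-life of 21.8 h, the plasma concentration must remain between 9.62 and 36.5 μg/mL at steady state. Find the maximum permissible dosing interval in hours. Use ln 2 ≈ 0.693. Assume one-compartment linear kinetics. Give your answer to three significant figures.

k = 0.693 / t½ = 0.693 / 21.8 = 0.03179 h⁻¹
Between IV bolus doses, concentration decays as C = C₀·e^(−kτ), so C_peak/C_trough = e^(kτ).
τ_max = ln(C_peak/C_trough) / k = ln(36.5/9.62) / 0.03179 = 1.333 / 0.03179 = 41.93 h

41.9 h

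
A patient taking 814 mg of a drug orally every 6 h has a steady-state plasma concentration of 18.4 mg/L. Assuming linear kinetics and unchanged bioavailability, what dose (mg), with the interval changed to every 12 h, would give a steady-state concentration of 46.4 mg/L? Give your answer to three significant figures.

4110 mg

For first-order elimination, Css ∝ F·D/(CL·τ); F and CL are unchanged, so Css ∝ D/τ.
D₂ = D₁ × (Css,target / Css,current) × (τ₂/τ₁) = 814 × (46.4/18.4) × (12/6) = 4105 mg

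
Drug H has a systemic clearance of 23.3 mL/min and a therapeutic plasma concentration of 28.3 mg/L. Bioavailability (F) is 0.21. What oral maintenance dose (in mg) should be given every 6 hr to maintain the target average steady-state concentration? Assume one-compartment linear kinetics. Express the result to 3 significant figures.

Convert clearance: 23.3 mL/min × 60 min/h ÷ 1000 mL/L = 1.398 L/h
D = CL × Css × τ / F = 1.398 × 28.3 × 6 / 0.21 = 1130 mg

1130 mg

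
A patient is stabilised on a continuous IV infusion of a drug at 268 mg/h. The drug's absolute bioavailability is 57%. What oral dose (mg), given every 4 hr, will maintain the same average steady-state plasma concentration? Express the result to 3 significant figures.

1880 mg

To maintain the same Css, the systemic dosing rate must be unchanged: F·D/τ = infusion rate.
D = rate × τ / F = 268 × 4 / 0.57 = 1881 mg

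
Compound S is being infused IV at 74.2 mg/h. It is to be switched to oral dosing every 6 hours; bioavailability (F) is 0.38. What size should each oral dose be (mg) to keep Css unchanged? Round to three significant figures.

To maintain the same Css, the systemic dosing rate must be unchanged: F·D/τ = infusion rate.
D = rate × τ / F = 74.2 × 6 / 0.38 = 1172 mg

1170 mg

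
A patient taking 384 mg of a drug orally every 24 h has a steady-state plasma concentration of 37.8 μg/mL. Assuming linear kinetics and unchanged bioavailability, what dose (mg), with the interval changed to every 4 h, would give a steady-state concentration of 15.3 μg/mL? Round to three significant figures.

For first-order elimination, Css ∝ F·D/(CL·τ); F and CL are unchanged, so Css ∝ D/τ.
D₂ = D₁ × (Css,target / Css,current) × (τ₂/τ₁) = 384 × (15.3/37.8) × (4/24) = 25.90 mg

25.9 mg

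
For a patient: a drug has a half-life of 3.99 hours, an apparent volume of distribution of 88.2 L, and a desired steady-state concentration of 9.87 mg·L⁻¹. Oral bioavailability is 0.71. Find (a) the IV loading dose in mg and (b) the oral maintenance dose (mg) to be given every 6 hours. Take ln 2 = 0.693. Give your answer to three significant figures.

LD = Vd × C = 88.20 × 9.87 = 870.5 mg
CL = 0.693 × Vd / t½ = 0.693 × 88.20 / 3.99 = 15.32 L/h
D = CL × Css × τ / F = 15.32 × 9.87 × 6 / 0.71 = 1278 mg

(a) 871 mg; (b) 1280 mg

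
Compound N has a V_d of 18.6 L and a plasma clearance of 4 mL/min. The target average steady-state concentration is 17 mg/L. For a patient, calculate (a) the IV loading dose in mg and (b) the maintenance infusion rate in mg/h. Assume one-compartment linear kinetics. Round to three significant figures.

(a) 316 mg; (b) 4.08 mg/h

Loading: fill Vd to C_target → 18.60 L × 17 mg/L = 316.2 mg
CL = 4 mL/min × 60/1000 = 0.2400 L/h
Infusion rate = 0.2400 L/h × 17 mg/L = 4.080 mg/h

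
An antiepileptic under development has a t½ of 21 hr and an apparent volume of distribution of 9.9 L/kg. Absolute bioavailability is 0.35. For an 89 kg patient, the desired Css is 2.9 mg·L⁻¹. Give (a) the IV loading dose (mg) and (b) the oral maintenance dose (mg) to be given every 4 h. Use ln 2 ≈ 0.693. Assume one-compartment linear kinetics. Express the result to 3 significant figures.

Vd(total) = 89 kg × 9.9 L/kg = 881.1 L
LD = Vd × C = 881.1 × 2.9 = 2555 mg
CL = 0.693 × Vd / t½ = 0.693 × 881.1 / 21 = 29.08 L/h
D = CL × Css × τ / F = 29.08 × 2.9 × 4 / 0.35 = 963.8 mg

(a) 2560 mg; (b) 964 mg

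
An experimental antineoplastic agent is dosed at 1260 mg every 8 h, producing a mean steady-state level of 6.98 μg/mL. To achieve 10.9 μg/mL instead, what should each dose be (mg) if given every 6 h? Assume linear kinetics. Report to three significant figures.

1480 mg

For first-order elimination, Css ∝ F·D/(CL·τ); F and CL are unchanged, so Css ∝ D/τ.
D₂ = D₁ × (Css,target / Css,current) × (τ₂/τ₁) = 1260 × (10.9/6.98) × (6/8) = 1476 mg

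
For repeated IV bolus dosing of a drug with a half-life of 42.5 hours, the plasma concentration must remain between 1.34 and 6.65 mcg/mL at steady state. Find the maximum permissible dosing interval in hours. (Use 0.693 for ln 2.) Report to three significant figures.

k = 0.693 / t½ = 0.693 / 42.5 = 0.01631 h⁻¹
Between IV bolus doses, concentration decays as C = C₀·e^(−kτ), so C_peak/C_trough = e^(kτ).
τ_max = ln(C_peak/C_trough) / k = ln(6.65/1.34) / 0.01631 = 1.602 / 0.01631 = 98.22 h

98.2 h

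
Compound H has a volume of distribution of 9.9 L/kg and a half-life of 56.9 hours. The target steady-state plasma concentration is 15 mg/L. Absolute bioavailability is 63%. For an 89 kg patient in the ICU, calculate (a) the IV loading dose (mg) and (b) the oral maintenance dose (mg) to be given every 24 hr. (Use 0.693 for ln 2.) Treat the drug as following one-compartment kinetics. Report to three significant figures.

Vd = 9.9 L/kg × 89 kg = 881.1 L
LD = Vd × C = 881.1 × 15 = 13220 mg
CL = 0.693 × Vd / t½ = 0.693 × 881.1 / 56.9 = 10.73 L/h
D = CL × Css × τ / F = 10.73 × 15 × 24 / 0.63 = 6131 mg

(a) 13200 mg; (b) 6130 mg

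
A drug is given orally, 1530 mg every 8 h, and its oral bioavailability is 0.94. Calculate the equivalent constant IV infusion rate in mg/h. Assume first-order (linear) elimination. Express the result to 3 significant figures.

Equivalent systemic input: infusion rate = F·D/τ.
Rate = 0.94 × 1530 / 8 = 179.8 mg/h

180 mg/h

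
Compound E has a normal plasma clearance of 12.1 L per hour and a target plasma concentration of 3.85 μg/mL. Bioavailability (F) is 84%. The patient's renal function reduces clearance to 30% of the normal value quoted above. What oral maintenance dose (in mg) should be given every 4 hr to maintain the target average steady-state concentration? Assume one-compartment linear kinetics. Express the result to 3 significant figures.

Patient clearance = 0.3 × 12.10 = 3.630 L/h
At steady state, dose per interval replaces the amount cleared in that interval: F·D/τ = CL·Css.
D = CL × Css × τ / F = 3.630 × 3.85 × 4 / 0.84 = 66.55 mg

66.6 mg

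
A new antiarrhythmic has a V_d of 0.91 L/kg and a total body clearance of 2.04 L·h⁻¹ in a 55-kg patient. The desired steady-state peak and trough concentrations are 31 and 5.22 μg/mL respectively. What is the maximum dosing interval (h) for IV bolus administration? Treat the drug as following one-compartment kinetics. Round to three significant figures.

43.7 h

Vd(total) = 55 kg × 0.91 L/kg = 50.05 L
k = CL / Vd = 2.040 / 50.05 = 0.04076 h⁻¹
Between IV bolus doses, concentration decays as C = C₀·e^(−kτ), so C_peak/C_trough = e^(kτ).
τ_max = ln(C_peak/C_trough) / k = ln(31/5.22) / 0.04076 = 1.781 / 0.04076 = 43.69 h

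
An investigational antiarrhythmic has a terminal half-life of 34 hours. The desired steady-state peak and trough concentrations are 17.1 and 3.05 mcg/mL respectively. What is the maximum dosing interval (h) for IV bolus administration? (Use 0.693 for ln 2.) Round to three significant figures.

84.6 h

k = 0.693 / t½ = 0.693 / 34 = 0.02038 h⁻¹
Between IV bolus doses, concentration decays as C = C₀·e^(−kτ), so C_peak/C_trough = e^(kτ).
τ_max = ln(C_peak/C_trough) / k = ln(17.1/3.05) / 0.02038 = 1.724 / 0.02038 = 84.59 h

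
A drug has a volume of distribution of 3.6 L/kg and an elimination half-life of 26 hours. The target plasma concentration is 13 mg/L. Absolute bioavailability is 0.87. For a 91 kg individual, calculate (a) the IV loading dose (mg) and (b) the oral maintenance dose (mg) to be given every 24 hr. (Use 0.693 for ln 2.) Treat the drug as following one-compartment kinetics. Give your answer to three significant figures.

Total Vd = 3.6 × 91 = 327.6 L
LD = Vd × C = 327.6 × 13 = 4259 mg
CL = 0.693 × Vd / t½ = 0.693 × 327.6 / 26 = 8.732 L/h
D = CL × Css × τ / F = 8.732 × 13 × 24 / 0.87 = 3131 mg

(a) 4260 mg; (b) 3130 mg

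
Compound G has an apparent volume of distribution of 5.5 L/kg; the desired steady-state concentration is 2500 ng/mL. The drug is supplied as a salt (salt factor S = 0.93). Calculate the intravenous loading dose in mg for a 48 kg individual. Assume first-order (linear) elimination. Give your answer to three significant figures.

710 mg

Vd(total) = 48 kg × 5.5 L/kg = 264.0 L
C = 2500 ng/mL = 2.500 mg/L
The loading dose fills Vd to the target concentration.
LD = Vd × C / S = 264.0 × 2.500 / 0.93 = 709.7 mg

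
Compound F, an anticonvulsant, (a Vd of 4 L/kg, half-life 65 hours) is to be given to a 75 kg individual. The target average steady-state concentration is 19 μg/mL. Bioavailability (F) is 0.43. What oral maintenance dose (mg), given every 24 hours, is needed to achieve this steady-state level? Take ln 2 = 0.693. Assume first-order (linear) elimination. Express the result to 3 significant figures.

3390 mg

Vd(total) = 75 kg × 4 L/kg = 300.0 L
k = 0.693/65 = 0.01066 h⁻¹, so CL = k·Vd = 0.01066 × 300.0 = 3.198 L/h
D = CL × Css × τ / F = 3.198 × 19 × 24 / 0.43 = 3391 mg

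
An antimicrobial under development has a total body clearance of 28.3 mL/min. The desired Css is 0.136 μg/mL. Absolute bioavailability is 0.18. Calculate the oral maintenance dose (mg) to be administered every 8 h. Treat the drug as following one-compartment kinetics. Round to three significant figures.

10.3 mg

CL = 28.3 mL/min × 60/1000 = 1.698 L/h
D = CL × Css × τ / F = 1.698 × 0.136 × 8 / 0.18 = 10.26 mg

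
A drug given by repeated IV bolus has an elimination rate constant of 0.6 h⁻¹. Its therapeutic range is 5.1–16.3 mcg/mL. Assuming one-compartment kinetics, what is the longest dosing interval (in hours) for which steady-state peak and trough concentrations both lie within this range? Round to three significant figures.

1.94 h

Between IV bolus doses, concentration decays as C = C₀·e^(−kτ), so C_peak/C_trough = e^(kτ).
τ_max = ln(C_peak/C_trough) / k = ln(16.3/5.1) / 0.6000 = 1.162 / 0.6000 = 1.937 h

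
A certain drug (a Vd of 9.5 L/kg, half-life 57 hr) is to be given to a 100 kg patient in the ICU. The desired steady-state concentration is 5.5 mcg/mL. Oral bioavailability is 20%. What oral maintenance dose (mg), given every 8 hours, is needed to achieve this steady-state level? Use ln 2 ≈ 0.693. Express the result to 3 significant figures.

2540 mg

Total Vd = 9.5 × 100 = 950.0 L
CL = 0.693 × Vd / t½ = 0.693 × 950.0 / 57 = 11.55 L/h
D = CL × Css × τ / F = 11.55 × 5.5 × 8 / 0.2 = 2541 mg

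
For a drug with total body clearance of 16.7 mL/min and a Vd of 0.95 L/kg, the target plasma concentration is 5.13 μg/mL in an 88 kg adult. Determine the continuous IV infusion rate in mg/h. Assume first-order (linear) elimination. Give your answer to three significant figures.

5.14 mg/h

CL = 16.7 mL/min × 60/1000 = 1.002 L/h
R₀ = 1.002 × 5.13 = 5.140 mg/h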